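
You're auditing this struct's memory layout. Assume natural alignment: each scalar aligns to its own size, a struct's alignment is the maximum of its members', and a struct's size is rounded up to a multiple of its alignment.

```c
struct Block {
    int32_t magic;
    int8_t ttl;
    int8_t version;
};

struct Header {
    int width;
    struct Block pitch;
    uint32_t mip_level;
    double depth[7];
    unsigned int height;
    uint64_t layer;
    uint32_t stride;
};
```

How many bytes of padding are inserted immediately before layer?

4

Block: @0: magic [4B, align 4] → 4; @4: ttl [1B, align 1] → 5; @5: version [1B, align 1] → 6; +2 tail pad (align 4); size 8, align 4
@0: width [4B, align 4] → 4
@4: pitch [8B, align 4] → 12
@12: mip_level [4B, align 4] → 16
@16: depth [56B, align 8] → 72
@72: height [4B, align 4] → 76
+4 pad (align 8)
@80: layer [8B, align 8] → 88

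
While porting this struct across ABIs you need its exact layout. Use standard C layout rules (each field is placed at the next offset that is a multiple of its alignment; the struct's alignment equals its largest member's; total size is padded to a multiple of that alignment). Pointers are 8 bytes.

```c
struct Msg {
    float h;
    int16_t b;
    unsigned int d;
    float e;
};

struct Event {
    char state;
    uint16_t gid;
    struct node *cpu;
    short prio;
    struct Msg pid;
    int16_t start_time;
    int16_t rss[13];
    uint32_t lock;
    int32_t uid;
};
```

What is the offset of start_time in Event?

36

Msg: h at 0 (size 4, align 4) → ends 4; b at 4 (size 2, align 2) → ends 6; pad 2 to align 4 for d; d at 8 (size 4, align 4) → ends 12; e at 12 (size 4, align 4) → ends 16; total 16 bytes, alignment 4
state at 0 (size 1, align 1) → ends 1
pad 1 to align 2 for gid
gid at 2 (size 2, align 2) → ends 4
pad 4 to align 8 for cpu
cpu at 8 (size 8, align 8) → ends 16
prio at 16 (size 2, align 2) → ends 18
pad 2 to align 4 for pid
pid at 20 (size 16, align 4) → ends 36
start_time at 36 (size 2, align 2) → ends 38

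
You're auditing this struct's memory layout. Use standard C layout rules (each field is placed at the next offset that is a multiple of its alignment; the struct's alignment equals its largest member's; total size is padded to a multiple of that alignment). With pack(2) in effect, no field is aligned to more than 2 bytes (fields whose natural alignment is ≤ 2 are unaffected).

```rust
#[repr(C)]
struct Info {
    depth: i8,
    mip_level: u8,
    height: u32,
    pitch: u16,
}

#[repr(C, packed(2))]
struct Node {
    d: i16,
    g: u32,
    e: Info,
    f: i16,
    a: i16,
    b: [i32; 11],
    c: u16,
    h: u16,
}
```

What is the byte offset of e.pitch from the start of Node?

14

Info: 0..1  depth  (1B, 1-aligned); 1..2  mip_level  (1B, 1-aligned); 2..4  -- padding (2B); 4..8  height  (4B, 4-aligned); 8..10  pitch  (2B, 2-aligned); 10..12  -- tail padding (2B); sizeof = 12, alignof = 4
0..2  d  (2B, 2-aligned)
2..6  g  (4B, 2-aligned)
6..18  e  (12B, 2-aligned)
within Info: pitch at 8
6 + 8 = 14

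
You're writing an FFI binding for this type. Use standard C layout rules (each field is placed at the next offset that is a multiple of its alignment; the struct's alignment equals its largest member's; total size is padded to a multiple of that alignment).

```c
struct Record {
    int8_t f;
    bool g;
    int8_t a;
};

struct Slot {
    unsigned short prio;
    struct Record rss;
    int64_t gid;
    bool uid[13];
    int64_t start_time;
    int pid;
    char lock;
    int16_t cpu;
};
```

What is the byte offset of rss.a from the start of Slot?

4

Record: f at 0 (size 1, align 1) → ends 1; g at 1 (size 1, align 1) → ends 2; a at 2 (size 1, align 1) → ends 3; total 3 bytes, alignment 1
prio at 0 (size 2, align 2) → ends 2
rss at 2 (size 3, align 1) → ends 5
within Record: a at 2
2 + 2 = 4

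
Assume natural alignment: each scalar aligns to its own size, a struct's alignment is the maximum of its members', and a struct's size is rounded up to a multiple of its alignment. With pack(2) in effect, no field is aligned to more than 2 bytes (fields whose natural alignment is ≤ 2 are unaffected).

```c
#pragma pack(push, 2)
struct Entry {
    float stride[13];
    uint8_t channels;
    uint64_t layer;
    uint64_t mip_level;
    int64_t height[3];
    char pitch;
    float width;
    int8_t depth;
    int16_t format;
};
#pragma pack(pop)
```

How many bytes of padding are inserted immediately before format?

@0: stride [52B, align 2] → 52
@52: channels [1B, align 1] → 53
+1 pad (align 2)
@54: layer [8B, align 2] → 62
@62: mip_level [8B, align 2] → 70
@70: height [24B, align 2] → 94
@94: pitch [1B, align 1] → 95
+1 pad (align 2)
@96: width [4B, align 2] → 100
@100: depth [1B, align 1] → 101
+1 pad (align 2)
@102: format [2B, align 2] → 104

1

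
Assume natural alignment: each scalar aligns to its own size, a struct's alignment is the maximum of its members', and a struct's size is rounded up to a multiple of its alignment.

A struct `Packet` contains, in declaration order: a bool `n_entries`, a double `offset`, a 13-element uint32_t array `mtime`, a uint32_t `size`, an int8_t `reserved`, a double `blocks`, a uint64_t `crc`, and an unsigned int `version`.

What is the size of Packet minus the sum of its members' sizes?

n_entries at 0 (size 1, align 1) → ends 1
pad 7 to align 8 for offset
offset at 8 (size 8, align 8) → ends 16
mtime at 16 (size 52, align 4) → ends 68
size at 68 (size 4, align 4) → ends 72
reserved at 72 (size 1, align 1) → ends 73
pad 7 to align 8 for blocks
blocks at 80 (size 8, align 8) → ends 88
crc at 88 (size 8, align 8) → ends 96
version at 96 (size 4, align 4) → ends 100
tail pad 4 to reach multiple of 8
total 104 bytes, alignment 8
data bytes 86, size 104 → padding 18

18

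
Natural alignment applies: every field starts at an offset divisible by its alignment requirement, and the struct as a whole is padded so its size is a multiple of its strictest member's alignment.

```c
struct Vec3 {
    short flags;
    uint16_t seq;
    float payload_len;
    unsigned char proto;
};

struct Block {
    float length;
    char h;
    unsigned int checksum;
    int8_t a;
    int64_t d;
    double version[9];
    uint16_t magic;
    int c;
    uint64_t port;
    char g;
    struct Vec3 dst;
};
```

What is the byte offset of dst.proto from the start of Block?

124

Vec3: flags at 0 (size 2, align 2) → ends 2; seq at 2 (size 2, align 2) → ends 4; payload_len at 4 (size 4, align 4) → ends 8; proto at 8 (size 1, align 1) → ends 9; tail pad 3 to reach multiple of 4; total 12 bytes, alignment 4
length at 0 (size 4, align 4) → ends 4
h at 4 (size 1, align 1) → ends 5
pad 3 to align 4 for checksum
checksum at 8 (size 4, align 4) → ends 12
a at 12 (size 1, align 1) → ends 13
pad 3 to align 8 for d
d at 16 (size 8, align 8) → ends 24
version at 24 (size 72, align 8) → ends 96
magic at 96 (size 2, align 2) → ends 98
pad 2 to align 4 for c
c at 100 (size 4, align 4) → ends 104
port at 104 (size 8, align 8) → ends 112
g at 112 (size 1, align 1) → ends 113
pad 3 to align 4 for dst
dst at 116 (size 12, align 4) → ends 128
within Vec3: proto at 8
116 + 8 = 124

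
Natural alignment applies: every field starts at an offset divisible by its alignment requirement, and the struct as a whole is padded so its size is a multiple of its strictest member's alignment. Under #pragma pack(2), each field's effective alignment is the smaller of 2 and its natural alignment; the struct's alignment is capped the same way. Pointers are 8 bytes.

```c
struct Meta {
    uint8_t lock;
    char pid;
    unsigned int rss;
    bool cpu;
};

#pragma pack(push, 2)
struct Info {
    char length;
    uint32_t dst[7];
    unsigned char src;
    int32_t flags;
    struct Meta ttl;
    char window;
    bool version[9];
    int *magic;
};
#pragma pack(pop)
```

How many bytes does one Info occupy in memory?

Meta: 0..1  lock  (1B, 1-aligned); 1..2  pid  (1B, 1-aligned); 2..4  -- padding (2B); 4..8  rss  (4B, 4-aligned); 8..9  cpu  (1B, 1-aligned); 9..12  -- tail padding (3B); sizeof = 12, alignof = 4
0..1  length  (1B, 1-aligned)
1..2  -- padding (1B)
2..30  dst  (28B, 2-aligned)
30..31  src  (1B, 1-aligned)
31..32  -- padding (1B)
32..36  flags  (4B, 2-aligned)
36..48  ttl  (12B, 2-aligned)
48..49  window  (1B, 1-aligned)
49..58  version  (9B, 1-aligned)
58..66  magic  (8B, 2-aligned)
sizeof = 66, alignof = 2

66 bytes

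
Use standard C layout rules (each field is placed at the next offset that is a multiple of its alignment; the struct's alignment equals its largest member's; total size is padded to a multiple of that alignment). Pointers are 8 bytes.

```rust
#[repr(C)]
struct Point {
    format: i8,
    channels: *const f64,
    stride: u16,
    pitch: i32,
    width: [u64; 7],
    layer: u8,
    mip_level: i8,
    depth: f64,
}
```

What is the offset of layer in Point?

format at 0 (size 1, align 1) → ends 1
pad 7 to align 8 for channels
channels at 8 (size 8, align 8) → ends 16
stride at 16 (size 2, align 2) → ends 18
pad 2 to align 4 for pitch
pitch at 20 (size 4, align 4) → ends 24
width at 24 (size 56, align 8) → ends 80
layer at 80 (size 1, align 1) → ends 81

80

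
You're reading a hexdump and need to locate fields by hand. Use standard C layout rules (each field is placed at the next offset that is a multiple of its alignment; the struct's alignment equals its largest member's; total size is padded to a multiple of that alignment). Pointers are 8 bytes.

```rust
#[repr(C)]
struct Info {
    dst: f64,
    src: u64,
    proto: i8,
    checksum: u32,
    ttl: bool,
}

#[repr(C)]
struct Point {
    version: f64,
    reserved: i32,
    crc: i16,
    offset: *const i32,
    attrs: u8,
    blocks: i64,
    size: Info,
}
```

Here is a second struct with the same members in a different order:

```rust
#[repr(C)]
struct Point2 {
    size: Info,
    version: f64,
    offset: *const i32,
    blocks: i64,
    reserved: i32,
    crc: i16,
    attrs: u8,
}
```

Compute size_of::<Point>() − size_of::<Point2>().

Info: 0..8  dst  (8B, 8-aligned); 8..16  src  (8B, 8-aligned); 16..17  proto  (1B, 1-aligned); 17..20  -- padding (3B); 20..24  checksum  (4B, 4-aligned); 24..25  ttl  (1B, 1-aligned); 25..32  -- tail padding (7B); sizeof = 32, alignof = 8
0..8  version  (8B, 8-aligned)
8..12  reserved  (4B, 4-aligned)
12..14  crc  (2B, 2-aligned)
14..16  -- padding (2B)
16..24  offset  (8B, 8-aligned)
24..25  attrs  (1B, 1-aligned)
25..32  -- padding (7B)
32..40  blocks  (8B, 8-aligned)
40..72  size  (32B, 8-aligned)
sizeof = 72, alignof = 8
— Point2 —
0..32  size  (32B, 8-aligned)
32..40  version  (8B, 8-aligned)
40..48  offset  (8B, 8-aligned)
48..56  blocks  (8B, 8-aligned)
56..60  reserved  (4B, 4-aligned)
60..62  crc  (2B, 2-aligned)
62..63  attrs  (1B, 1-aligned)
63..64  -- tail padding (1B)
sizeof = 64, alignof = 8
72 − 64 = 8

8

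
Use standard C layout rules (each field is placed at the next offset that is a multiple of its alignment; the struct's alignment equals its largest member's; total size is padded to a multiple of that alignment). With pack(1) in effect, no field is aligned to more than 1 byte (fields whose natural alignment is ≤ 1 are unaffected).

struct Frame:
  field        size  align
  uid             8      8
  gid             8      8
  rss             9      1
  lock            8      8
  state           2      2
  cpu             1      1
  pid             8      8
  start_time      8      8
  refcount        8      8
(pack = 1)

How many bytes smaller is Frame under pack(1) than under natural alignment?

12

natural layout:
  @0: uid [8B, align 8] → 8
  @8: gid [8B, align 8] → 16
  @16: rss [9B, align 1] → 25
  +7 pad (align 8)
  @32: lock [8B, align 8] → 40
  @40: state [2B, align 2] → 42
  @42: cpu [1B, align 1] → 43
  +5 pad (align 8)
  @48: pid [8B, align 8] → 56
  @56: start_time [8B, align 8] → 64
  @64: refcount [8B, align 8] → 72
  size 72, align 8
packed(1) layout:
  @0: uid [8B, align 1] → 8
  @8: gid [8B, align 1] → 16
  @16: rss [9B, align 1] → 25
  @25: lock [8B, align 1] → 33
  @33: state [2B, align 1] → 35
  @35: cpu [1B, align 1] → 36
  @36: pid [8B, align 1] → 44
  @44: start_time [8B, align 1] → 52
  @52: refcount [8B, align 1] → 60
  size 60, align 1
72 − 60 = 12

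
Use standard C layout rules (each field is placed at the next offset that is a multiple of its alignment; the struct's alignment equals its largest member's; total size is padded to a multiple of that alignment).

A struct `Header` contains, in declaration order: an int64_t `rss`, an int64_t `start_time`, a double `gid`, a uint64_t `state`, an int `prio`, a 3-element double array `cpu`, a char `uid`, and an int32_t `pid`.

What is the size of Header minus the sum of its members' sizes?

@0: rss [8B, align 8] → 8
@8: start_time [8B, align 8] → 16
@16: gid [8B, align 8] → 24
@24: state [8B, align 8] → 32
@32: prio [4B, align 4] → 36
+4 pad (align 8)
@40: cpu [24B, align 8] → 64
@64: uid [1B, align 1] → 65
+3 pad (align 4)
@68: pid [4B, align 4] → 72
size 72, align 8
data bytes 65, size 72 → padding 7

7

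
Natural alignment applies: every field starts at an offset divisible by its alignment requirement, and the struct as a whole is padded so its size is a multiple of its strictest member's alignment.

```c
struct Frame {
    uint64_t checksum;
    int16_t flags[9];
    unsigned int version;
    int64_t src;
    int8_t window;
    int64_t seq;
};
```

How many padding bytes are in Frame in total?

9

0..8  checksum  (8B, 8-aligned)
8..26  flags  (18B, 2-aligned)
26..28  -- padding (2B)
28..32  version  (4B, 4-aligned)
32..40  src  (8B, 8-aligned)
40..41  window  (1B, 1-aligned)
41..48  -- padding (7B)
48..56  seq  (8B, 8-aligned)
sizeof = 56, alignof = 8
data bytes 47, size 56 → padding 9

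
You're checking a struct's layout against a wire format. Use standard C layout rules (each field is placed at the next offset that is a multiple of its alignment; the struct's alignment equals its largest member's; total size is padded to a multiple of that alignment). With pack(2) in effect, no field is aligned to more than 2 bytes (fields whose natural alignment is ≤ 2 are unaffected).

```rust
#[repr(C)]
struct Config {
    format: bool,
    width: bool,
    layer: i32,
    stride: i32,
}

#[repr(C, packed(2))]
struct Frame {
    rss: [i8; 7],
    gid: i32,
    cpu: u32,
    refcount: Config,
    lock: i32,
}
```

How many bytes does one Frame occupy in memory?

32

Config: 0..1  format  (1B, 1-aligned); 1..2  width  (1B, 1-aligned); 2..4  -- padding (2B); 4..8  layer  (4B, 4-aligned); 8..12  stride  (4B, 4-aligned); sizeof = 12, alignof = 4
0..7  rss  (7B, 1-aligned)
7..8  -- padding (1B)
8..12  gid  (4B, 2-aligned)
12..16  cpu  (4B, 2-aligned)
16..28  refcount  (12B, 2-aligned)
28..32  lock  (4B, 2-aligned)
sizeof = 32, alignof = 2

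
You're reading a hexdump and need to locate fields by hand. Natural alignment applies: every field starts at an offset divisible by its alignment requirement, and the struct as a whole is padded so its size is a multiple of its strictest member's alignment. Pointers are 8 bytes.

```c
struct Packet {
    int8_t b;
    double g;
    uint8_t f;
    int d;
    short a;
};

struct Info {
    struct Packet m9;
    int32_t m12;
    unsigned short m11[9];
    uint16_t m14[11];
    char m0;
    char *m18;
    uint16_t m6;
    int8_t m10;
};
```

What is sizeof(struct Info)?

96

Packet: b at 0 (size 1, align 1) → ends 1; pad 7 to align 8 for g; g at 8 (size 8, align 8) → ends 16; f at 16 (size 1, align 1) → ends 17; pad 3 to align 4 for d; d at 20 (size 4, align 4) → ends 24; a at 24 (size 2, align 2) → ends 26; tail pad 6 to reach multiple of 8; total 32 bytes, alignment 8
m9 at 0 (size 32, align 8) → ends 32
m12 at 32 (size 4, align 4) → ends 36
m11 at 36 (size 18, align 2) → ends 54
m14 at 54 (size 22, align 2) → ends 76
m0 at 76 (size 1, align 1) → ends 77
pad 3 to align 8 for m18
m18 at 80 (size 8, align 8) → ends 88
m6 at 88 (size 2, align 2) → ends 90
m10 at 90 (size 1, align 1) → ends 91
tail pad 5 to reach multiple of 8
total 96 bytes, alignment 8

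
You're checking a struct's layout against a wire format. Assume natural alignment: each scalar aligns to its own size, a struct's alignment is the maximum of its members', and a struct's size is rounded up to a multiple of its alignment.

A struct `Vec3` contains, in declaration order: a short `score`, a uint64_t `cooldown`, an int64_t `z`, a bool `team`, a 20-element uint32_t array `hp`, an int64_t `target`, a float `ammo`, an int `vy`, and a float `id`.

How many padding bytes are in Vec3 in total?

17

0..2  score  (2B, 2-aligned)
2..8  -- padding (6B)
8..16  cooldown  (8B, 8-aligned)
16..24  z  (8B, 8-aligned)
24..25  team  (1B, 1-aligned)
25..28  -- padding (3B)
28..108  hp  (80B, 4-aligned)
108..112  -- padding (4B)
112..120  target  (8B, 8-aligned)
120..124  ammo  (4B, 4-aligned)
124..128  vy  (4B, 4-aligned)
128..132  id  (4B, 4-aligned)
132..136  -- tail padding (4B)
sizeof = 136, alignof = 8
data bytes 119, size 136 → padding 17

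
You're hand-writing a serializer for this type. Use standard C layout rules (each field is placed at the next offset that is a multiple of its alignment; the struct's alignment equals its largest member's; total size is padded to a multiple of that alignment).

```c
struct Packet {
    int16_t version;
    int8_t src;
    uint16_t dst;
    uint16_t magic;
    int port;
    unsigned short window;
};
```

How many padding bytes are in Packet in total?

3

version at 0 (size 2, align 2) → ends 2
src at 2 (size 1, align 1) → ends 3
pad 1 to align 2 for dst
dst at 4 (size 2, align 2) → ends 6
magic at 6 (size 2, align 2) → ends 8
port at 8 (size 4, align 4) → ends 12
window at 12 (size 2, align 2) → ends 14
tail pad 2 to reach multiple of 4
total 16 bytes, alignment 4
data bytes 13, size 16 → padding 3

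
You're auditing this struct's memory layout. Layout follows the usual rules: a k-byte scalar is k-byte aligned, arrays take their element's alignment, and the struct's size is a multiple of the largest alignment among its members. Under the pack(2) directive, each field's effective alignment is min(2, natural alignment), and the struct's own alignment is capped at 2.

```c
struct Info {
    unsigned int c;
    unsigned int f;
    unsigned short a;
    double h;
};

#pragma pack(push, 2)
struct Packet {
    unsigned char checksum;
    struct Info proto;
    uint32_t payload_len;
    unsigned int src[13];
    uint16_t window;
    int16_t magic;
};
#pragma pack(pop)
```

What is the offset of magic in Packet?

84

Info: 0..4  c  (4B, 4-aligned); 4..8  f  (4B, 4-aligned); 8..10  a  (2B, 2-aligned); 10..16  -- padding (6B); 16..24  h  (8B, 8-aligned); sizeof = 24, alignof = 8
0..1  checksum  (1B, 1-aligned)
1..2  -- padding (1B)
2..26  proto  (24B, 2-aligned)
26..30  payload_len  (4B, 2-aligned)
30..82  src  (52B, 2-aligned)
82..84  window  (2B, 2-aligned)
84..86  magic  (2B, 2-aligned)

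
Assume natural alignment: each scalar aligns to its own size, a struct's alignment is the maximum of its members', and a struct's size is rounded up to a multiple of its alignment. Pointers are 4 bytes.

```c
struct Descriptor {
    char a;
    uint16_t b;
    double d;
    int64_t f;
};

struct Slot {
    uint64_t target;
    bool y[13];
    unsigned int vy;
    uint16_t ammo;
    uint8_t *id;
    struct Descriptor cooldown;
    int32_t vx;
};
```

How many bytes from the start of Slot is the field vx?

Descriptor: 0..1  a  (1B, 1-aligned); 1..2  -- padding (1B); 2..4  b  (2B, 2-aligned); 4..8  -- padding (4B); 8..16  d  (8B, 8-aligned); 16..24  f  (8B, 8-aligned); sizeof = 24, alignof = 8
0..8  target  (8B, 8-aligned)
8..21  y  (13B, 1-aligned)
21..24  -- padding (3B)
24..28  vy  (4B, 4-aligned)
28..30  ammo  (2B, 2-aligned)
30..32  -- padding (2B)
32..36  id  (4B, 4-aligned)
36..40  -- padding (4B)
40..64  cooldown  (24B, 8-aligned)
64..68  vx  (4B, 4-aligned)

64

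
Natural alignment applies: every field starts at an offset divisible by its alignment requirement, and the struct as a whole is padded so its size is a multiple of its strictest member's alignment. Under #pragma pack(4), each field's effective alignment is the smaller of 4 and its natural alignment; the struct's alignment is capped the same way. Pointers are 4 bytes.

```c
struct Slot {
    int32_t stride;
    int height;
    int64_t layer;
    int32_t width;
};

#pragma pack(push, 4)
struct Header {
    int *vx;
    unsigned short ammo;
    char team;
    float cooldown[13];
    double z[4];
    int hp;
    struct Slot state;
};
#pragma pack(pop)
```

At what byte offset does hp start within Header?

Slot: stride at 0 (size 4, align 4) → ends 4; height at 4 (size 4, align 4) → ends 8; layer at 8 (size 8, align 8) → ends 16; width at 16 (size 4, align 4) → ends 20; tail pad 4 to reach multiple of 8; total 24 bytes, alignment 8
vx at 0 (size 4, align 4) → ends 4
ammo at 4 (size 2, align 2) → ends 6
team at 6 (size 1, align 1) → ends 7
pad 1 to align 4 for cooldown
cooldown at 8 (size 52, align 4) → ends 60
z at 60 (size 32, align 4) → ends 92
hp at 92 (size 4, align 4) → ends 96

92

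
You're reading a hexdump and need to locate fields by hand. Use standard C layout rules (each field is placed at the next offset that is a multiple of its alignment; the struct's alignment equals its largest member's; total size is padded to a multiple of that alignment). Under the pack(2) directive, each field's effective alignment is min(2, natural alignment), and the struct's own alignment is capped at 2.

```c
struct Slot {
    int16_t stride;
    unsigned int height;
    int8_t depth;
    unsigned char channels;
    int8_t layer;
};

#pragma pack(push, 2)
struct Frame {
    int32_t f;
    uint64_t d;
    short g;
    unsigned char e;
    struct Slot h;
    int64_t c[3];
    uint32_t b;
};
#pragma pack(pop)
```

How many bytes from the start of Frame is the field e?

14

Slot: stride at 0 (size 2, align 2) → ends 2; pad 2 to align 4 for height; height at 4 (size 4, align 4) → ends 8; depth at 8 (size 1, align 1) → ends 9; channels at 9 (size 1, align 1) → ends 10; layer at 10 (size 1, align 1) → ends 11; tail pad 1 to reach multiple of 4; total 12 bytes, alignment 4
f at 0 (size 4, align 2) → ends 4
d at 4 (size 8, align 2) → ends 12
g at 12 (size 2, align 2) → ends 14
e at 14 (size 1, align 1) → ends 15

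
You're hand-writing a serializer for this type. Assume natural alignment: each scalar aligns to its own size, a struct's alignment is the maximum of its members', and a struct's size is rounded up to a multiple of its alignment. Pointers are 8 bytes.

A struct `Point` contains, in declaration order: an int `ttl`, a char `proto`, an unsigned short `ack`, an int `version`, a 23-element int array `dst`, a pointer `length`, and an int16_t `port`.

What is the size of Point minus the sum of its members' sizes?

7

0..4  ttl  (4B, 4-aligned)
4..5  proto  (1B, 1-aligned)
5..6  -- padding (1B)
6..8  ack  (2B, 2-aligned)
8..12  version  (4B, 4-aligned)
12..104  dst  (92B, 4-aligned)
104..112  length  (8B, 8-aligned)
112..114  port  (2B, 2-aligned)
114..120  -- tail padding (6B)
sizeof = 120, alignof = 8
data bytes 113, size 120 → padding 7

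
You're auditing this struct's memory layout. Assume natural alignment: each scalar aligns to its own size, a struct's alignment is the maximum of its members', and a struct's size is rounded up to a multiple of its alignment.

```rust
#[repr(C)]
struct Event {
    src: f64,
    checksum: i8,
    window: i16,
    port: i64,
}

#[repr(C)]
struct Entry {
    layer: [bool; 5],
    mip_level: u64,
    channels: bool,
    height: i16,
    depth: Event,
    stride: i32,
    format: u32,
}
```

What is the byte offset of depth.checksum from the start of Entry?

32

Event: src at 0 (size 8, align 8) → ends 8; checksum at 8 (size 1, align 1) → ends 9; pad 1 to align 2 for window; window at 10 (size 2, align 2) → ends 12; pad 4 to align 8 for port; port at 16 (size 8, align 8) → ends 24; total 24 bytes, alignment 8
layer at 0 (size 5, align 1) → ends 5
pad 3 to align 8 for mip_level
mip_level at 8 (size 8, align 8) → ends 16
channels at 16 (size 1, align 1) → ends 17
pad 1 to align 2 for height
height at 18 (size 2, align 2) → ends 20
pad 4 to align 8 for depth
depth at 24 (size 24, align 8) → ends 48
within Event: checksum at 8
24 + 8 = 32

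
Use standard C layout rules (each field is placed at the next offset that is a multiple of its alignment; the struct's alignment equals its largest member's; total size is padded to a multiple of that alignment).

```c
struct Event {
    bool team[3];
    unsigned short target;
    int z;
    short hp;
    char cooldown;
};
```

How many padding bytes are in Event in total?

4

0..3  team  (3B, 1-aligned)
3..4  -- padding (1B)
4..6  target  (2B, 2-aligned)
6..8  -- padding (2B)
8..12  z  (4B, 4-aligned)
12..14  hp  (2B, 2-aligned)
14..15  cooldown  (1B, 1-aligned)
15..16  -- tail padding (1B)
sizeof = 16, alignof = 4
data bytes 12, size 16 → padding 4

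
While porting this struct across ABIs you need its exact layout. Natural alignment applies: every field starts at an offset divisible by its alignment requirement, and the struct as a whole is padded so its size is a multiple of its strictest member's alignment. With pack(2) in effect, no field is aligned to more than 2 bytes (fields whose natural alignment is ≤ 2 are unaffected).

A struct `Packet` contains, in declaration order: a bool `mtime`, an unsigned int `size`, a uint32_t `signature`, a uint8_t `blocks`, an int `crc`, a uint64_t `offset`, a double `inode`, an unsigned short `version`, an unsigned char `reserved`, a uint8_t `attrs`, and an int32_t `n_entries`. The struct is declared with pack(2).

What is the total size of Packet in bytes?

40

mtime at 0 (size 1, align 1) → ends 1
pad 1 to align 2 for size
size at 2 (size 4, align 2) → ends 6
signature at 6 (size 4, align 2) → ends 10
blocks at 10 (size 1, align 1) → ends 11
pad 1 to align 2 for crc
crc at 12 (size 4, align 2) → ends 16
offset at 16 (size 8, align 2) → ends 24
inode at 24 (size 8, align 2) → ends 32
version at 32 (size 2, align 2) → ends 34
reserved at 34 (size 1, align 1) → ends 35
attrs at 35 (size 1, align 1) → ends 36
n_entries at 36 (size 4, align 2) → ends 40
total 40 bytes, alignment 2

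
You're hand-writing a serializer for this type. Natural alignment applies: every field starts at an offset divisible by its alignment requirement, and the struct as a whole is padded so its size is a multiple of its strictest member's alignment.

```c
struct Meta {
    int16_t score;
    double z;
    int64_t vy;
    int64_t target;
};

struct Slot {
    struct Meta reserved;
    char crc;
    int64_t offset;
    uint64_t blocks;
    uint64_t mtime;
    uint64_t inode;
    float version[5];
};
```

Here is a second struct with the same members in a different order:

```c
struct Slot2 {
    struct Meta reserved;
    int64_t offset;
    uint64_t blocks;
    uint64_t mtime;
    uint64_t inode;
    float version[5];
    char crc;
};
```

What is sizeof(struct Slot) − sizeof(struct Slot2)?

Meta: @0: score [2B, align 2] → 2; +6 pad (align 8); @8: z [8B, align 8] → 16; @16: vy [8B, align 8] → 24; @24: target [8B, align 8] → 32; size 32, align 8
@0: reserved [32B, align 8] → 32
@32: crc [1B, align 1] → 33
+7 pad (align 8)
@40: offset [8B, align 8] → 48
@48: blocks [8B, align 8] → 56
@56: mtime [8B, align 8] → 64
@64: inode [8B, align 8] → 72
@72: version [20B, align 4] → 92
+4 tail pad (align 8)
size 96, align 8
— Slot2 —
@0: reserved [32B, align 8] → 32
@32: offset [8B, align 8] → 40
@40: blocks [8B, align 8] → 48
@48: mtime [8B, align 8] → 56
@56: inode [8B, align 8] → 64
@64: version [20B, align 4] → 84
@84: crc [1B, align 1] → 85
+3 tail pad (align 8)
size 88, align 8
96 − 88 = 8

8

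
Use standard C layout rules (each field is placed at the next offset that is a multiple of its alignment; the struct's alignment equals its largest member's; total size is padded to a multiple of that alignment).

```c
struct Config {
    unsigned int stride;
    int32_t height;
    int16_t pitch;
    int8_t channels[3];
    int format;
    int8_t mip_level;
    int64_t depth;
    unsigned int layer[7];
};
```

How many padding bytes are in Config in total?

@0: stride [4B, align 4] → 4
@4: height [4B, align 4] → 8
@8: pitch [2B, align 2] → 10
@10: channels [3B, align 1] → 13
+3 pad (align 4)
@16: format [4B, align 4] → 20
@20: mip_level [1B, align 1] → 21
+3 pad (align 8)
@24: depth [8B, align 8] → 32
@32: layer [28B, align 4] → 60
+4 tail pad (align 8)
size 64, align 8
data bytes 54, size 64 → padding 10

10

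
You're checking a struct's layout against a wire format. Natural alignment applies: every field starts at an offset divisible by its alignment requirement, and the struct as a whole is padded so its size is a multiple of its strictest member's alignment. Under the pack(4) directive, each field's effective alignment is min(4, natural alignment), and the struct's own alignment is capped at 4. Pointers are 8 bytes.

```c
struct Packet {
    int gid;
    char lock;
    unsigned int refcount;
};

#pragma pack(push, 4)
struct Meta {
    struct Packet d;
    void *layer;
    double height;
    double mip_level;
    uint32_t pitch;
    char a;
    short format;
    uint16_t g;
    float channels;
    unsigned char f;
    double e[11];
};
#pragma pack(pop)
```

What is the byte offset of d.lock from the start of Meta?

Packet: @0: gid [4B, align 4] → 4; @4: lock [1B, align 1] → 5; +3 pad (align 4); @8: refcount [4B, align 4] → 12; size 12, align 4
@0: d [12B, align 4] → 12
within Packet: lock at 4
0 + 4 = 4

4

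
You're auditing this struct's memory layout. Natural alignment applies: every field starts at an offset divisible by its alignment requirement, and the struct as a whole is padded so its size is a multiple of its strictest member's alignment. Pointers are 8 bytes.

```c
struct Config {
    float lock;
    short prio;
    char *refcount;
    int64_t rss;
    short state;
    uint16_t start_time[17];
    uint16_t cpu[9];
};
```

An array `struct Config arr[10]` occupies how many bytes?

@0: lock [4B, align 4] → 4
@4: prio [2B, align 2] → 6
+2 pad (align 8)
@8: refcount [8B, align 8] → 16
@16: rss [8B, align 8] → 24
@24: state [2B, align 2] → 26
@26: start_time [34B, align 2] → 60
@60: cpu [18B, align 2] → 78
+2 tail pad (align 8)
size 80, align 8
array of 10: 10 × 80 = 800

800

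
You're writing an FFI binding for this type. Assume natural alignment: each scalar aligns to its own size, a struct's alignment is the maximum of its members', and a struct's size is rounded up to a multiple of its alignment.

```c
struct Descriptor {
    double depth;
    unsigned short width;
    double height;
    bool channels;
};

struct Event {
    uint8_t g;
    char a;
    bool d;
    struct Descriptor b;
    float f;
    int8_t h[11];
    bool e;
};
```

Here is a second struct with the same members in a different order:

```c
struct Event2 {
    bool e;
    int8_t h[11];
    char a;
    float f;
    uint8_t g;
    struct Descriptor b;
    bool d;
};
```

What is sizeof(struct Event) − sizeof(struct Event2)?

-8

Descriptor: depth at 0 (size 8, align 8) → ends 8; width at 8 (size 2, align 2) → ends 10; pad 6 to align 8 for height; height at 16 (size 8, align 8) → ends 24; channels at 24 (size 1, align 1) → ends 25; tail pad 7 to reach multiple of 8; total 32 bytes, alignment 8
g at 0 (size 1, align 1) → ends 1
a at 1 (size 1, align 1) → ends 2
d at 2 (size 1, align 1) → ends 3
pad 5 to align 8 for b
b at 8 (size 32, align 8) → ends 40
f at 40 (size 4, align 4) → ends 44
h at 44 (size 11, align 1) → ends 55
e at 55 (size 1, align 1) → ends 56
total 56 bytes, alignment 8
— Event2 —
e at 0 (size 1, align 1) → ends 1
h at 1 (size 11, align 1) → ends 12
a at 12 (size 1, align 1) → ends 13
pad 3 to align 4 for f
f at 16 (size 4, align 4) → ends 20
g at 20 (size 1, align 1) → ends 21
pad 3 to align 8 for b
b at 24 (size 32, align 8) → ends 56
d at 56 (size 1, align 1) → ends 57
tail pad 7 to reach multiple of 8
total 64 bytes, alignment 8
56 − 64 = -8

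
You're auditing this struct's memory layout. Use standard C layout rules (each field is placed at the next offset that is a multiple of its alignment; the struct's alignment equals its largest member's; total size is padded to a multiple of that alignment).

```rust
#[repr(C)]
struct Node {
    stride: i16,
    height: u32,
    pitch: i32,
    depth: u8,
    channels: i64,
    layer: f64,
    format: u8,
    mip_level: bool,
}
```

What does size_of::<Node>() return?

@0: stride [2B, align 2] → 2
+2 pad (align 4)
@4: height [4B, align 4] → 8
@8: pitch [4B, align 4] → 12
@12: depth [1B, align 1] → 13
+3 pad (align 8)
@16: channels [8B, align 8] → 24
@24: layer [8B, align 8] → 32
@32: format [1B, align 1] → 33
@33: mip_level [1B, align 1] → 34
+6 tail pad (align 8)
size 40, align 8

40 bytes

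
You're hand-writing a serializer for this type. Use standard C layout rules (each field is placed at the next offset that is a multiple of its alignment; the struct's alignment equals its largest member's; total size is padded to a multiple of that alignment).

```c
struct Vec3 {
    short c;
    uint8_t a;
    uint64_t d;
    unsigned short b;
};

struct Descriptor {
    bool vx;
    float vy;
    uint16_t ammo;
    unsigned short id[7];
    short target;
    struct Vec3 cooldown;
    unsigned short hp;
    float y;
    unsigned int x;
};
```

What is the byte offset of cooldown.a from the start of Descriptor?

34

Vec3: c at 0 (size 2, align 2) → ends 2; a at 2 (size 1, align 1) → ends 3; pad 5 to align 8 for d; d at 8 (size 8, align 8) → ends 16; b at 16 (size 2, align 2) → ends 18; tail pad 6 to reach multiple of 8; total 24 bytes, alignment 8
vx at 0 (size 1, align 1) → ends 1
pad 3 to align 4 for vy
vy at 4 (size 4, align 4) → ends 8
ammo at 8 (size 2, align 2) → ends 10
id at 10 (size 14, align 2) → ends 24
target at 24 (size 2, align 2) → ends 26
pad 6 to align 8 for cooldown
cooldown at 32 (size 24, align 8) → ends 56
within Vec3: a at 2
32 + 2 = 34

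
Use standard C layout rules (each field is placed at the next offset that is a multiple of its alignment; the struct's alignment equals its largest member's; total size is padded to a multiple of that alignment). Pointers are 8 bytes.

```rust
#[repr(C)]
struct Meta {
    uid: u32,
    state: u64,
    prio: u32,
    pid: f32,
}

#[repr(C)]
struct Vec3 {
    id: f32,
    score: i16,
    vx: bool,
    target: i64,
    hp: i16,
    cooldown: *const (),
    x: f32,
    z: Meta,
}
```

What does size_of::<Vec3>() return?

64 bytes

Meta: 0..4  uid  (4B, 4-aligned); 4..8  -- padding (4B); 8..16  state  (8B, 8-aligned); 16..20  prio  (4B, 4-aligned); 20..24  pid  (4B, 4-aligned); sizeof = 24, alignof = 8
0..4  id  (4B, 4-aligned)
4..6  score  (2B, 2-aligned)
6..7  vx  (1B, 1-aligned)
7..8  -- padding (1B)
8..16  target  (8B, 8-aligned)
16..18  hp  (2B, 2-aligned)
18..24  -- padding (6B)
24..32  cooldown  (8B, 8-aligned)
32..36  x  (4B, 4-aligned)
36..40  -- padding (4B)
40..64  z  (24B, 8-aligned)
sizeof = 64, alignof = 8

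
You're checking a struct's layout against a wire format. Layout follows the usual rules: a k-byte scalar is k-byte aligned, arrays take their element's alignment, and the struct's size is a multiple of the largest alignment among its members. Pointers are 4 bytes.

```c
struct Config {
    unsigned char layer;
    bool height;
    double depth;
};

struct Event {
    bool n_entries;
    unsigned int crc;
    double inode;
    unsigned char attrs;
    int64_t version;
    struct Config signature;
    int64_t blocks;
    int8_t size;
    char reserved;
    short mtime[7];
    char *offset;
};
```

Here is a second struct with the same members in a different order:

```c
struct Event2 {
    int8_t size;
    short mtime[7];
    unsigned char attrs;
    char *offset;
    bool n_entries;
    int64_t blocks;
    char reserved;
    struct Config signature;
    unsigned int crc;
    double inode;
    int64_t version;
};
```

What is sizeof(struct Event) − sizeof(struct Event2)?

-8

Config: 0..1  layer  (1B, 1-aligned); 1..2  height  (1B, 1-aligned); 2..8  -- padding (6B); 8..16  depth  (8B, 8-aligned); sizeof = 16, alignof = 8
0..1  n_entries  (1B, 1-aligned)
1..4  -- padding (3B)
4..8  crc  (4B, 4-aligned)
8..16  inode  (8B, 8-aligned)
16..17  attrs  (1B, 1-aligned)
17..24  -- padding (7B)
24..32  version  (8B, 8-aligned)
32..48  signature  (16B, 8-aligned)
48..56  blocks  (8B, 8-aligned)
56..57  size  (1B, 1-aligned)
57..58  reserved  (1B, 1-aligned)
58..72  mtime  (14B, 2-aligned)
72..76  offset  (4B, 4-aligned)
76..80  -- tail padding (4B)
sizeof = 80, alignof = 8
— Event2 —
0..1  size  (1B, 1-aligned)
1..2  -- padding (1B)
2..16  mtime  (14B, 2-aligned)
16..17  attrs  (1B, 1-aligned)
17..20  -- padding (3B)
20..24  offset  (4B, 4-aligned)
24..25  n_entries  (1B, 1-aligned)
25..32  -- padding (7B)
32..40  blocks  (8B, 8-aligned)
40..41  reserved  (1B, 1-aligned)
41..48  -- padding (7B)
48..64  signature  (16B, 8-aligned)
64..68  crc  (4B, 4-aligned)
68..72  -- padding (4B)
72..80  inode  (8B, 8-aligned)
80..88  version  (8B, 8-aligned)
sizeof = 88, alignof = 8
80 − 88 = -8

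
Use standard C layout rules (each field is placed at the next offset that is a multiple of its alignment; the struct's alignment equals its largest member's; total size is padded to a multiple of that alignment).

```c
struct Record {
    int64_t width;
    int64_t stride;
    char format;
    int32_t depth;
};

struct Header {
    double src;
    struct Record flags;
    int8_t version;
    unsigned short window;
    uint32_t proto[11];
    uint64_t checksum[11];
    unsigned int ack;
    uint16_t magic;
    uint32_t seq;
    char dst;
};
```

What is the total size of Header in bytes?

184 bytes

Record: 0..8  width  (8B, 8-aligned); 8..16  stride  (8B, 8-aligned); 16..17  format  (1B, 1-aligned); 17..20  -- padding (3B); 20..24  depth  (4B, 4-aligned); sizeof = 24, alignof = 8
0..8  src  (8B, 8-aligned)
8..32  flags  (24B, 8-aligned)
32..33  version  (1B, 1-aligned)
33..34  -- padding (1B)
34..36  window  (2B, 2-aligned)
36..80  proto  (44B, 4-aligned)
80..168  checksum  (88B, 8-aligned)
168..172  ack  (4B, 4-aligned)
172..174  magic  (2B, 2-aligned)
174..176  -- padding (2B)
176..180  seq  (4B, 4-aligned)
180..181  dst  (1B, 1-aligned)
181..184  -- tail padding (3B)
sizeof = 184, alignof = 8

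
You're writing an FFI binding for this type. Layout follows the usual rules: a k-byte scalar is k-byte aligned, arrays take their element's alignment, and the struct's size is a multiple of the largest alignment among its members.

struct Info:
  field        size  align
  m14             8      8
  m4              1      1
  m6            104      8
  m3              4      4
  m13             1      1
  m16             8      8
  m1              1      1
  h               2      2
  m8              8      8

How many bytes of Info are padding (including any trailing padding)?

@0: m14 [8B, align 8] → 8
@8: m4 [1B, align 1] → 9
+7 pad (align 8)
@16: m6 [104B, align 8] → 120
@120: m3 [4B, align 4] → 124
@124: m13 [1B, align 1] → 125
+3 pad (align 8)
@128: m16 [8B, align 8] → 136
@136: m1 [1B, align 1] → 137
+1 pad (align 2)
@138: h [2B, align 2] → 140
+4 pad (align 8)
@144: m8 [8B, align 8] → 152
size 152, align 8
data bytes 137, size 152 → padding 15

15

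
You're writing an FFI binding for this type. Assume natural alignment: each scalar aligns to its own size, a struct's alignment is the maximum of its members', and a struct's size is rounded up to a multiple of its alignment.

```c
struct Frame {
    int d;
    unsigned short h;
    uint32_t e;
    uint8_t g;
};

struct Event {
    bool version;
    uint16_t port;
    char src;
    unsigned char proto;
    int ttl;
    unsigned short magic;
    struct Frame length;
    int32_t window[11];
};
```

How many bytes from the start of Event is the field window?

32

Frame: d at 0 (size 4, align 4) → ends 4; h at 4 (size 2, align 2) → ends 6; pad 2 to align 4 for e; e at 8 (size 4, align 4) → ends 12; g at 12 (size 1, align 1) → ends 13; tail pad 3 to reach multiple of 4; total 16 bytes, alignment 4
version at 0 (size 1, align 1) → ends 1
pad 1 to align 2 for port
port at 2 (size 2, align 2) → ends 4
src at 4 (size 1, align 1) → ends 5
proto at 5 (size 1, align 1) → ends 6
pad 2 to align 4 for ttl
ttl at 8 (size 4, align 4) → ends 12
magic at 12 (size 2, align 2) → ends 14
pad 2 to align 4 for length
length at 16 (size 16, align 4) → ends 32
window at 32 (size 44, align 4) → ends 76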